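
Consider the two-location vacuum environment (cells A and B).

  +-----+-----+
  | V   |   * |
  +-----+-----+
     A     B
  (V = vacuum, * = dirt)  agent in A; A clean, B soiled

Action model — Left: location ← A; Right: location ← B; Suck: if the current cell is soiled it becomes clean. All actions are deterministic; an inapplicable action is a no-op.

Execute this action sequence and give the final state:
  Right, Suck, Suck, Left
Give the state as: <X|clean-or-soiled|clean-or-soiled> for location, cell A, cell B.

<A|clean|clean>

1. Right → <B|clean|soiled>
2. Suck → <B|clean|clean>
3. Suck → <B|clean|clean>
4. Left → <A|clean|clean>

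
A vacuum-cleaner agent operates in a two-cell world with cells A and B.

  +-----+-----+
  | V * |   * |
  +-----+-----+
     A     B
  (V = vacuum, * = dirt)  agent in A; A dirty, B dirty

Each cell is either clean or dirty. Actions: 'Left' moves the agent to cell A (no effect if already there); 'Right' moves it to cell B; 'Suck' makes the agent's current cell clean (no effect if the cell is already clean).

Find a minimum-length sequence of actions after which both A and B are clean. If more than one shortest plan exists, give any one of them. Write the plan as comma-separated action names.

Suck, Right, Suck

t=1 Suck ⇒ (A; A:clean, B:dirty)
t=2 Right ⇒ (B; A:clean, B:dirty)
t=3 Suck ⇒ (B; A:clean, B:clean)
min 3: Suck A + move + Suck B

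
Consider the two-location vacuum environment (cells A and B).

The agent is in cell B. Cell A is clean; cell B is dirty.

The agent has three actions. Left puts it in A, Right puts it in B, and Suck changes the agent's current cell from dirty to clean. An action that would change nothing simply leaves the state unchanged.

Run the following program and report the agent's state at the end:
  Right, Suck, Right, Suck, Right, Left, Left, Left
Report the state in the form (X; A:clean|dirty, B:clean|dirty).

(A; A:clean, B:clean)

1) do Right; now (B; A:clean, B:dirty)
2) do Suck; now (B; A:clean, B:clean)
3) do Right; now (B; A:clean, B:clean)
4) do Suck; now (B; A:clean, B:clean)
5) do Right; now (B; A:clean, B:clean)
6) do Left; now (A; A:clean, B:clean)
7) do Left; now (A; A:clean, B:clean)
8) do Left; now (A; A:clean, B:clean)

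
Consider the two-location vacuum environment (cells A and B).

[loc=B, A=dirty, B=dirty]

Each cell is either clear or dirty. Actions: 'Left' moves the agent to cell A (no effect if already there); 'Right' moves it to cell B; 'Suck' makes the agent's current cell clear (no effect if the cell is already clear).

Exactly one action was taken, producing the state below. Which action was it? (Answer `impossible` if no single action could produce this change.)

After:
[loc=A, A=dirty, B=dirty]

try  Left: (A; A:dirty, B:dirty)  ← match
try Right: (B; A:dirty, B:dirty)
try  Suck: (B; A:dirty, B:clear)

Left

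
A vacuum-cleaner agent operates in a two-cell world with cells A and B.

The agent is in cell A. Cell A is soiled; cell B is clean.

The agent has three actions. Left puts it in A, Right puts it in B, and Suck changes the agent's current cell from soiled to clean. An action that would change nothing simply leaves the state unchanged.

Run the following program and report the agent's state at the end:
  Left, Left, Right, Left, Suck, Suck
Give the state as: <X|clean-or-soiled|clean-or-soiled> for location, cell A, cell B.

t=1 Left ⇒ <A|soiled|clean>
t=2 Left ⇒ <A|soiled|clean>
t=3 Right ⇒ <B|soiled|clean>
t=4 Left ⇒ <A|soiled|clean>
t=5 Suck ⇒ <A|clean|clean>
t=6 Suck ⇒ <A|clean|clean>

<A|clean|clean>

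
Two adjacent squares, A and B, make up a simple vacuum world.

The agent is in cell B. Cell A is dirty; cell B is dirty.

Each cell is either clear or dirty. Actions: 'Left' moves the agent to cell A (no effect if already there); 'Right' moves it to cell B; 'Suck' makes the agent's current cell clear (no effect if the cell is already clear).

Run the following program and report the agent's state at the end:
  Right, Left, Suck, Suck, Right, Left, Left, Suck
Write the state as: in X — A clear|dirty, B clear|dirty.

in A — A clear, B dirty

1) do Right; now in B — A dirty, B dirty
2) do Left; now in A — A dirty, B dirty
3) do Suck; now in A — A clear, B dirty
4) do Suck; now in A — A clear, B dirty
5) do Right; now in B — A clear, B dirty
6) do Left; now in A — A clear, B dirty
7) do Left; now in A — A clear, B dirty
8) do Suck; now in A — A clear, B dirty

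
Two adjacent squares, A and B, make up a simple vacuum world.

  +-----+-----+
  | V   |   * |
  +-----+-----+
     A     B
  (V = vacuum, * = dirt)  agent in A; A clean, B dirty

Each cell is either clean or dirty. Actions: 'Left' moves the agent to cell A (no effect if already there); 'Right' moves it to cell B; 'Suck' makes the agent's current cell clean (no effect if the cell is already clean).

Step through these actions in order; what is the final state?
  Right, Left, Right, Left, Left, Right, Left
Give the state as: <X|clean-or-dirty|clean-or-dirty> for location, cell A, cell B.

<A|clean|dirty>

Right (#1): <B|clean|dirty>
Left (#2): <A|clean|dirty>
Right (#3): <B|clean|dirty>
Left (#4): <A|clean|dirty>
Left (#5): <A|clean|dirty>
Right (#6): <B|clean|dirty>
Left (#7): <A|clean|dirty>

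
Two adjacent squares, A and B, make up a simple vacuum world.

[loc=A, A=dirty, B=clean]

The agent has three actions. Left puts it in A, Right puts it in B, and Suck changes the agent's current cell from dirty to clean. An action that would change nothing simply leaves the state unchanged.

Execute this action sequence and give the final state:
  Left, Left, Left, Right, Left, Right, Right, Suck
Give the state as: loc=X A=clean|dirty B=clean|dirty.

Left (#1): loc=A A=dirty B=clean
Left (#2): loc=A A=dirty B=clean
Left (#3): loc=A A=dirty B=clean
Right (#4): loc=B A=dirty B=clean
Left (#5): loc=A A=dirty B=clean
Right (#6): loc=B A=dirty B=clean
Right (#7): loc=B A=dirty B=clean
Suck (#8): loc=B A=dirty B=clean

loc=B A=dirty B=clean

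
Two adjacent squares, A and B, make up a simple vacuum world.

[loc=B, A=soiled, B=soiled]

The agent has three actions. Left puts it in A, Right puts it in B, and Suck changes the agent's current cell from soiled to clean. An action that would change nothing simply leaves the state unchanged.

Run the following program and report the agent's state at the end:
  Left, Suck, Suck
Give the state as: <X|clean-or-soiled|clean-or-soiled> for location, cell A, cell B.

<A|clean|soiled>

1) do Left; now <A|soiled|soiled>
2) do Suck; now <A|clean|soiled>
3) do Suck; now <A|clean|soiled>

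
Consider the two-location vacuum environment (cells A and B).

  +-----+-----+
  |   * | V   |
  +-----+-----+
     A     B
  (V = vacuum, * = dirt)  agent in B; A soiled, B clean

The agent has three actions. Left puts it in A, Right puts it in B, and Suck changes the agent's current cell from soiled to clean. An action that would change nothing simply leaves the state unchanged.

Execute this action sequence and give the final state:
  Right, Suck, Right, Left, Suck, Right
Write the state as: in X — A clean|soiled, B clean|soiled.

t=1 Right ⇒ in B — A soiled, B clean
t=2 Suck ⇒ in B — A soiled, B clean
t=3 Right ⇒ in B — A soiled, B clean
t=4 Left ⇒ in A — A soiled, B clean
t=5 Suck ⇒ in A — A clean, B clean
t=6 Right ⇒ in B — A clean, B clean

in B — A clean, B clean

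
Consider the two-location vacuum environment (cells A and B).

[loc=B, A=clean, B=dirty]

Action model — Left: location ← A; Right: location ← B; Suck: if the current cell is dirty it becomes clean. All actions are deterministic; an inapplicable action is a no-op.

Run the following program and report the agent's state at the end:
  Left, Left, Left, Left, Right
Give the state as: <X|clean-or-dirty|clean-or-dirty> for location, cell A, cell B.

<B|clean|dirty>

1. Left → <A|clean|dirty>
2. Left → <A|clean|dirty>
3. Left → <A|clean|dirty>
4. Left → <A|clean|dirty>
5. Right → <B|clean|dirty>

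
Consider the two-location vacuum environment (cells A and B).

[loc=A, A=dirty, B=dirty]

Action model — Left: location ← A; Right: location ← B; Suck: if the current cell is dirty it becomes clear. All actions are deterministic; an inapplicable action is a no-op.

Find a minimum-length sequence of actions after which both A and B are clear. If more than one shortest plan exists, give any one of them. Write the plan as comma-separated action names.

step 1/3 (Suck): (A; A:clear, B:dirty)
step 2/3 (Right): (B; A:clear, B:dirty)
step 3/3 (Suck): (B; A:clear, B:clear)
min 3: Suck A + move + Suck B

Suck, Right, Suck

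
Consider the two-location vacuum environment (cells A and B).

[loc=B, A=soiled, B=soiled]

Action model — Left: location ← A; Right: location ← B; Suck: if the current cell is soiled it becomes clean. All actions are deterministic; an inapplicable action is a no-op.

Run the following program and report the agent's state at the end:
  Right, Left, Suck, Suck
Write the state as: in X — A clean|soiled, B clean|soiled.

[1] after Right: in B — A soiled, B soiled
[2] after Left: in A — A soiled, B soiled
[3] after Suck: in A — A clean, B soiled
[4] after Suck: in A — A clean, B soiled

in A — A clean, B soiled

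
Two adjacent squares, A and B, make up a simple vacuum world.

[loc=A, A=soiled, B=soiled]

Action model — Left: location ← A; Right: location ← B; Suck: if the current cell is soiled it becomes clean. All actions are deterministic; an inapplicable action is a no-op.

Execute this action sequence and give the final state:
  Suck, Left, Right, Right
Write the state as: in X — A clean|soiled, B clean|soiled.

in B — A clean, B soiled

Suck (#1): in A — A clean, B soiled
Left (#2): in A — A clean, B soiled
Right (#3): in B — A clean, B soiled
Right (#4): in B — A clean, B soiled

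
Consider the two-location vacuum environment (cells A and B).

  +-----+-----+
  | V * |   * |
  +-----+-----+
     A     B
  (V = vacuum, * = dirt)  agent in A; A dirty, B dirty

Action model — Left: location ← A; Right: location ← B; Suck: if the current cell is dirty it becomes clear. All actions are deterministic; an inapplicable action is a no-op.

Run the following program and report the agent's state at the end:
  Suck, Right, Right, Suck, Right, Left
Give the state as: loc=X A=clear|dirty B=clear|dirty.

loc=A A=clear B=clear

1. Suck → loc=A A=clear B=dirty
2. Right → loc=B A=clear B=dirty
3. Right → loc=B A=clear B=dirty
4. Suck → loc=B A=clear B=clear
5. Right → loc=B A=clear B=clear
6. Left → loc=A A=clear B=clear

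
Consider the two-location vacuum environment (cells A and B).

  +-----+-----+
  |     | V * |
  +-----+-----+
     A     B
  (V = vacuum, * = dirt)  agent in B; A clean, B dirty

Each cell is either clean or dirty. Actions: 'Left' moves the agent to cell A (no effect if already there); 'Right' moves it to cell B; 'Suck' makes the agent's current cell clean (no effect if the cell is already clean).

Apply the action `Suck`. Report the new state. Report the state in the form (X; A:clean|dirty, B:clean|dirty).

start: (B; A:clean, B:dirty)
1) do Suck; now (B; A:clean, B:clean)

(B; A:clean, B:clean)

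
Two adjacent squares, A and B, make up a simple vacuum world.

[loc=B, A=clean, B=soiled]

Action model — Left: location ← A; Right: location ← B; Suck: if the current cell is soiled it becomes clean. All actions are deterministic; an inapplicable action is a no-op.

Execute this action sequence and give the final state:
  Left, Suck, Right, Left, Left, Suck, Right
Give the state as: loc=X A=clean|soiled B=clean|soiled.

Left (#1): loc=A A=clean B=soiled
Suck (#2): loc=A A=clean B=soiled
Right (#3): loc=B A=clean B=soiled
Left (#4): loc=A A=clean B=soiled
Left (#5): loc=A A=clean B=soiled
Suck (#6): loc=A A=clean B=soiled
Right (#7): loc=B A=clean B=soiled

loc=B A=clean B=soiled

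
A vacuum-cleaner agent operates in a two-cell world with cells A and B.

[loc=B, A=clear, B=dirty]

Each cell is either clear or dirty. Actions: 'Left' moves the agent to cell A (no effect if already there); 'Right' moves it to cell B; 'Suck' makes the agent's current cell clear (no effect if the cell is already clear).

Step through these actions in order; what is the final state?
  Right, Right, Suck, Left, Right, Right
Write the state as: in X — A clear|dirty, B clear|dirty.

in B — A clear, B clear

step 1/6 (Right): in B — A clear, B dirty
step 2/6 (Right): in B — A clear, B dirty
step 3/6 (Suck): in B — A clear, B clear
step 4/6 (Left): in A — A clear, B clear
step 5/6 (Right): in B — A clear, B clear
step 6/6 (Right): in B — A clear, B clear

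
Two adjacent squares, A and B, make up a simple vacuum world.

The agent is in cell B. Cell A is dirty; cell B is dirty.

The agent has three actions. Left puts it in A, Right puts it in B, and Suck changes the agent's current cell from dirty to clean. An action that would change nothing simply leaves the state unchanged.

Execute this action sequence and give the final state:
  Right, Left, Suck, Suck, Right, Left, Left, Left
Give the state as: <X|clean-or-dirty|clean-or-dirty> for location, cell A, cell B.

<A|clean|dirty>

t=1 Right ⇒ <B|dirty|dirty>
t=2 Left ⇒ <A|dirty|dirty>
t=3 Suck ⇒ <A|clean|dirty>
t=4 Suck ⇒ <A|clean|dirty>
t=5 Right ⇒ <B|clean|dirty>
t=6 Left ⇒ <A|clean|dirty>
t=7 Left ⇒ <A|clean|dirty>
t=8 Left ⇒ <A|clean|dirty>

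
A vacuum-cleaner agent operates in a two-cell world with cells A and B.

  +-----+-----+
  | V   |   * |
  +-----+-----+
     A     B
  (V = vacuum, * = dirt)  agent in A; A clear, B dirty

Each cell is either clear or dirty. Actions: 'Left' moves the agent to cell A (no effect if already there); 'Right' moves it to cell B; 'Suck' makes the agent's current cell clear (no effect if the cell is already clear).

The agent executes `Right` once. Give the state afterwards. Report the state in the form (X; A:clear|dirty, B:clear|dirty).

start: (A; A:clear, B:dirty)
1) do Right; now (B; A:clear, B:dirty)

(B; A:clear, B:dirty)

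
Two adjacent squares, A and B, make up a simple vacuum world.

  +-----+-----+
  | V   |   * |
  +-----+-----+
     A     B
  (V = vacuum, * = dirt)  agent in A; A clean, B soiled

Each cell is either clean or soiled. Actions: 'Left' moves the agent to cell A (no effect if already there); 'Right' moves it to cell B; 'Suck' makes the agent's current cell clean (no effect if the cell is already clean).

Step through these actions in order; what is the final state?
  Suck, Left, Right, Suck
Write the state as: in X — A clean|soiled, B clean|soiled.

in B — A clean, B clean

[1] after Suck: in A — A clean, B soiled
[2] after Left: in A — A clean, B soiled
[3] after Right: in B — A clean, B soiled
[4] after Suck: in B — A clean, B clean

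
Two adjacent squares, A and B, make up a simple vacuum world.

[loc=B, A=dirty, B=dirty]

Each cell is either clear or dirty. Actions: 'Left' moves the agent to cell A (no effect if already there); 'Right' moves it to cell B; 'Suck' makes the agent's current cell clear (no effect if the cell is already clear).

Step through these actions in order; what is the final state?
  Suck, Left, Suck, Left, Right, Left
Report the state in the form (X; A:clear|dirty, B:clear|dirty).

step 1/6 (Suck): (B; A:dirty, B:clear)
step 2/6 (Left): (A; A:dirty, B:clear)
step 3/6 (Suck): (A; A:clear, B:clear)
step 4/6 (Left): (A; A:clear, B:clear)
step 5/6 (Right): (B; A:clear, B:clear)
step 6/6 (Left): (A; A:clear, B:clear)

(A; A:clear, B:clear)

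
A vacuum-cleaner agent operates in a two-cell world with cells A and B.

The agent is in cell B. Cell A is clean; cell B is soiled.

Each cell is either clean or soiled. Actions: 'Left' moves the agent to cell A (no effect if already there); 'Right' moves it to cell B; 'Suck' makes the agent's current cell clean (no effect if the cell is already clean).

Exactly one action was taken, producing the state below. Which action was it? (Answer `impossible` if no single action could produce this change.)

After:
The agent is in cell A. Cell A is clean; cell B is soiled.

try  Left: loc=A A=clean B=soiled  ← match
try Right: loc=B A=clean B=soiled
try  Suck: loc=B A=clean B=clean

Left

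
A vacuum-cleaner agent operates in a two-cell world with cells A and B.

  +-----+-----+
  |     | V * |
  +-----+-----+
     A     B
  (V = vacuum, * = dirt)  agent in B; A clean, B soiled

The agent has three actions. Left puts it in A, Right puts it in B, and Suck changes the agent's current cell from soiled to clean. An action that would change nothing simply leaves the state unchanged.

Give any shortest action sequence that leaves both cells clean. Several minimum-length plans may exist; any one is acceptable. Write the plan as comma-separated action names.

Suck (#1): loc=B A=clean B=clean
min 1: B is soiled, one Suck

Suck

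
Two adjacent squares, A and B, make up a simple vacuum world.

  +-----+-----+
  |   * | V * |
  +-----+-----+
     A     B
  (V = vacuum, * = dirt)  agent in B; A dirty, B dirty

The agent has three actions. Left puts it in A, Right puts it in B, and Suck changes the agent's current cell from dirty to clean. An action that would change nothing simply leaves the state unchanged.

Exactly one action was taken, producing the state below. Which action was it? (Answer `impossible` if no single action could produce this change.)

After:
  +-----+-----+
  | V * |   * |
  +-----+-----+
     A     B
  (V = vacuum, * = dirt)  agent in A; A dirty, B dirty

try  Left: in A — A dirty, B dirty  ← match
try Right: in B — A dirty, B dirty
try  Suck: in B — A dirty, B clean

Left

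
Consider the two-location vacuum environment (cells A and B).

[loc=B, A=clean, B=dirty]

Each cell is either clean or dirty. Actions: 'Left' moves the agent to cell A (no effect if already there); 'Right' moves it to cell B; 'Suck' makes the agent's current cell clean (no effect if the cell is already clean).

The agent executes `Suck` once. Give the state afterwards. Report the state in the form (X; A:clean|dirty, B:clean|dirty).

(B; A:clean, B:clean)

start: (B; A:clean, B:dirty)
step 1/1 (Suck): (B; A:clean, B:clean)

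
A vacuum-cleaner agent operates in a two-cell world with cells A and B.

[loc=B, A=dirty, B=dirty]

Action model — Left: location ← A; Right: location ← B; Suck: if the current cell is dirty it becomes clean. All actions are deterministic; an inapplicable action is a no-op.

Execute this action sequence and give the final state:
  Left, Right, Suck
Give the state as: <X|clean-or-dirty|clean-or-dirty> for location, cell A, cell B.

<B|dirty|clean>

1. Left → <A|dirty|dirty>
2. Right → <B|dirty|dirty>
3. Suck → <B|dirty|clean>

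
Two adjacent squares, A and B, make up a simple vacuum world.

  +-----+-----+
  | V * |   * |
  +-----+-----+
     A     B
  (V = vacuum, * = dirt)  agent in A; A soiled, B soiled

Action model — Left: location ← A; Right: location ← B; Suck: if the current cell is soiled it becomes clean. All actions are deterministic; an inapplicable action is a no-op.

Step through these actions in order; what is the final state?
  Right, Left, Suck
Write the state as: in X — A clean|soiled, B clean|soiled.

[1] after Right: in B — A soiled, B soiled
[2] after Left: in A — A soiled, B soiled
[3] after Suck: in A — A clean, B soiled

in A — A clean, B soiled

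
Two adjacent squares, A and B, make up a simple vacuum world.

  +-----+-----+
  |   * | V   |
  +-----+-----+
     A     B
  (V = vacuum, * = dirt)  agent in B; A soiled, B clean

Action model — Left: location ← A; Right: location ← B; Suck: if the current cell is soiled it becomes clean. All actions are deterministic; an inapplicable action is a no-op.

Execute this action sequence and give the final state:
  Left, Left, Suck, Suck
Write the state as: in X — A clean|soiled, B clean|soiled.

in A — A clean, B clean

step 1/4 (Left): in A — A soiled, B clean
step 2/4 (Left): in A — A soiled, B clean
step 3/4 (Suck): in A — A clean, B clean
step 4/4 (Suck): in A — A clean, B clean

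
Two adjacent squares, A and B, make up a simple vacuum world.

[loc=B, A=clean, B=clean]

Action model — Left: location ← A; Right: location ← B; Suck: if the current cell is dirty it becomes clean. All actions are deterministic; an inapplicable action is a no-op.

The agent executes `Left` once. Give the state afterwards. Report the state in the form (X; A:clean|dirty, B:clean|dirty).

(A; A:clean, B:clean)

start: (B; A:clean, B:clean)
Left (#1): (A; A:clean, B:clean)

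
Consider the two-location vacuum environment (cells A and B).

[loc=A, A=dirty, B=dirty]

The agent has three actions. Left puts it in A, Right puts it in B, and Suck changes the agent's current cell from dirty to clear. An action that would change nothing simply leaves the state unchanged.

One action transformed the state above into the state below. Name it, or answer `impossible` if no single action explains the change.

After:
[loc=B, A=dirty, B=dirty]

try  Left: <A|dirty|dirty>
try Right: <B|dirty|dirty>  ← match
try  Suck: <A|clear|dirty>

Right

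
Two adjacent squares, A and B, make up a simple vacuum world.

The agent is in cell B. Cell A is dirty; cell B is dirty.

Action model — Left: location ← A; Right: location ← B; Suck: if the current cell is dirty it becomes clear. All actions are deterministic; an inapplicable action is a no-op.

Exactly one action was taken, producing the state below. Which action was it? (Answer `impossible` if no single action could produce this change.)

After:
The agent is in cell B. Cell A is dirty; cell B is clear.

try  Left: loc=A A=dirty B=dirty
try Right: loc=B A=dirty B=dirty
try  Suck: loc=B A=dirty B=clear  ← match

Suck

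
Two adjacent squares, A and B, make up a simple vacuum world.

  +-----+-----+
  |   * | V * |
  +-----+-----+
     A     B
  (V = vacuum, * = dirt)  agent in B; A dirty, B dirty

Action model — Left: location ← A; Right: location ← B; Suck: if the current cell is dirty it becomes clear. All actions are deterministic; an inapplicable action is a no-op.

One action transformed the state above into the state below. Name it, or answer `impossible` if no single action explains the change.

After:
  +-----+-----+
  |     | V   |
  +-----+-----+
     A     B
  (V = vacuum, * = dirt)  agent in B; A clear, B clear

try  Left: loc=A A=dirty B=dirty
try Right: loc=B A=dirty B=dirty
try  Suck: loc=B A=dirty B=clear
no single action produces the after-state

impossible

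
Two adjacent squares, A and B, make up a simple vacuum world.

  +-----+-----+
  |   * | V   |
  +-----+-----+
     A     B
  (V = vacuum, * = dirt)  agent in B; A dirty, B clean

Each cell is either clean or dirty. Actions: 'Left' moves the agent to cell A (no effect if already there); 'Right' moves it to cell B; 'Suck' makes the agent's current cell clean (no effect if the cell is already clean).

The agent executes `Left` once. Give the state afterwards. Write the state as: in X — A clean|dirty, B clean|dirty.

in A — A dirty, B clean

start: in B — A dirty, B clean
Left (#1): in A — A dirty, B clean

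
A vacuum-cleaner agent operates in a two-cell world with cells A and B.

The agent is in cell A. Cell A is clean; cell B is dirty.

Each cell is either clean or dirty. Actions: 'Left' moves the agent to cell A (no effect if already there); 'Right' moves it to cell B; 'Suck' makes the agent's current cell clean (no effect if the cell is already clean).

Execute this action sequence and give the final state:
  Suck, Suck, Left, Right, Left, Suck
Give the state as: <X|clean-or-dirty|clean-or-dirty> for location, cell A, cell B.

<A|clean|dirty>

step 1/6 (Suck): <A|clean|dirty>
step 2/6 (Suck): <A|clean|dirty>
step 3/6 (Left): <A|clean|dirty>
step 4/6 (Right): <B|clean|dirty>
step 5/6 (Left): <A|clean|dirty>
step 6/6 (Suck): <A|clean|dirty>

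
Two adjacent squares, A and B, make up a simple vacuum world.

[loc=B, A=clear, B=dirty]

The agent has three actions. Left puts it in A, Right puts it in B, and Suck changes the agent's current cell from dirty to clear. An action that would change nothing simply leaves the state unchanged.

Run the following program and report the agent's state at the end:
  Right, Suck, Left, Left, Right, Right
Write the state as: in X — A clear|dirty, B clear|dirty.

Right (#1): in B — A clear, B dirty
Suck (#2): in B — A clear, B clear
Left (#3): in A — A clear, B clear
Left (#4): in A — A clear, B clear
Right (#5): in B — A clear, B clear
Right (#6): in B — A clear, B clear

in B — A clear, B clear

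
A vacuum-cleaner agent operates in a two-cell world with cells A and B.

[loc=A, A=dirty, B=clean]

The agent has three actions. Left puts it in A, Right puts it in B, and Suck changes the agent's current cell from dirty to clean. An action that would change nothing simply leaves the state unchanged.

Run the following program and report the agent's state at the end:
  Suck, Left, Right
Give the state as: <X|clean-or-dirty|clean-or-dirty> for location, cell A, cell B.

<B|clean|clean>

t=1 Suck ⇒ <A|clean|clean>
t=2 Left ⇒ <A|clean|clean>
t=3 Right ⇒ <B|clean|clean>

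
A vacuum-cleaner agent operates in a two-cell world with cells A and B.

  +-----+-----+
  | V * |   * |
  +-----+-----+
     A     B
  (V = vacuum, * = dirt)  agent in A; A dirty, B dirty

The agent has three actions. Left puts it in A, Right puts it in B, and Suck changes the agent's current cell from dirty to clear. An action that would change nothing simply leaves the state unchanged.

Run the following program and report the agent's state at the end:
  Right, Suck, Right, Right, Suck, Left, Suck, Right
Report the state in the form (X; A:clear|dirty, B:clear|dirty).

step 1/8 (Right): (B; A:dirty, B:dirty)
step 2/8 (Suck): (B; A:dirty, B:clear)
step 3/8 (Right): (B; A:dirty, B:clear)
step 4/8 (Right): (B; A:dirty, B:clear)
step 5/8 (Suck): (B; A:dirty, B:clear)
step 6/8 (Left): (A; A:dirty, B:clear)
step 7/8 (Suck): (A; A:clear, B:clear)
step 8/8 (Right): (B; A:clear, B:clear)

(B; A:clear, B:clear)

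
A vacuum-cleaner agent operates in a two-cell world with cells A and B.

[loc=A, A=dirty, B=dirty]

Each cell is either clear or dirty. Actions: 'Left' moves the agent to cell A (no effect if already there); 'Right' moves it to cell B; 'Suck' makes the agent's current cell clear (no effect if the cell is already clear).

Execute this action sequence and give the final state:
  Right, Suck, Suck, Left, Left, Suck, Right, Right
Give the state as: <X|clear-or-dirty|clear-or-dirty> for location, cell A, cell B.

[1] after Right: <B|dirty|dirty>
[2] after Suck: <B|dirty|clear>
[3] after Suck: <B|dirty|clear>
[4] after Left: <A|dirty|clear>
[5] after Left: <A|dirty|clear>
[6] after Suck: <A|clear|clear>
[7] after Right: <B|clear|clear>
[8] after Right: <B|clear|clear>

<B|clear|clear>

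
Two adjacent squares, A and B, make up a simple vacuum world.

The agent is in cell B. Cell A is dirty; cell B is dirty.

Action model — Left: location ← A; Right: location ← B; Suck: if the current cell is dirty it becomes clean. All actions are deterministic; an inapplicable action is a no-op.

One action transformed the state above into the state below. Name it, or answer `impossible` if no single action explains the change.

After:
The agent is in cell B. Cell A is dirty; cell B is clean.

Suck

try  Left: (A; A:dirty, B:dirty)
try Right: (B; A:dirty, B:dirty)
try  Suck: (B; A:dirty, B:clean)  ← match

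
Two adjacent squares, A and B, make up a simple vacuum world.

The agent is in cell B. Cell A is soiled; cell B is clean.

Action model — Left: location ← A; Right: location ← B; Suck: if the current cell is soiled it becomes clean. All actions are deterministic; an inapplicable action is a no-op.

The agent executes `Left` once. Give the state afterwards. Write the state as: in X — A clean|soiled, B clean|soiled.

start: in B — A soiled, B clean
t=1 Left ⇒ in A — A soiled, B clean

in A — A soiled, B clean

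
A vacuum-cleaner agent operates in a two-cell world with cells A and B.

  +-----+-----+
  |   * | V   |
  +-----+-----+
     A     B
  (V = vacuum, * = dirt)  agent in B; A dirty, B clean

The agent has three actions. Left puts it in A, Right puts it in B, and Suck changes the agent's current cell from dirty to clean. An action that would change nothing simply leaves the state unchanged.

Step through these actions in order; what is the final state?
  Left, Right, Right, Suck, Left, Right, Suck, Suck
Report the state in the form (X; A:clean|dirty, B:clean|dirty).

1) do Left; now (A; A:dirty, B:clean)
2) do Right; now (B; A:dirty, B:clean)
3) do Right; now (B; A:dirty, B:clean)
4) do Suck; now (B; A:dirty, B:clean)
5) do Left; now (A; A:dirty, B:clean)
6) do Right; now (B; A:dirty, B:clean)
7) do Suck; now (B; A:dirty, B:clean)
8) do Suck; now (B; A:dirty, B:clean)

(B; A:dirty, B:clean)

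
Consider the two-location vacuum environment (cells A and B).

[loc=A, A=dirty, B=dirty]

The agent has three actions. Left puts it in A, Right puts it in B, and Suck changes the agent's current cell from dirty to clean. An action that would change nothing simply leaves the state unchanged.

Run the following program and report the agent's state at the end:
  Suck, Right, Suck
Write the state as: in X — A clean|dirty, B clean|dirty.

[1] after Suck: in A — A clean, B dirty
[2] after Right: in B — A clean, B dirty
[3] after Suck: in B — A clean, B clean

in B — A clean, B clean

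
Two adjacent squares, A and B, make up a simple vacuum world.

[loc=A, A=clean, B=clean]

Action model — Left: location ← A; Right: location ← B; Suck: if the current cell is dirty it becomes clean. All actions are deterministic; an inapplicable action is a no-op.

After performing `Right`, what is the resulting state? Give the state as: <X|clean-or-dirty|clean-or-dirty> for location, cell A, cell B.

start: <A|clean|clean>
t=1 Right ⇒ <B|clean|clean>

<B|clean|clean>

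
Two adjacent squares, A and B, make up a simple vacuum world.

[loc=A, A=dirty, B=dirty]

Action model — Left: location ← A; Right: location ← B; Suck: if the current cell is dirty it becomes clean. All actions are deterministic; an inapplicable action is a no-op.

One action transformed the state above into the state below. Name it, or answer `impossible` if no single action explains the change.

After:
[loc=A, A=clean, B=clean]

impossible

try  Left: loc=A A=dirty B=dirty
try Right: loc=B A=dirty B=dirty
try  Suck: loc=A A=clean B=dirty
no single action produces the after-state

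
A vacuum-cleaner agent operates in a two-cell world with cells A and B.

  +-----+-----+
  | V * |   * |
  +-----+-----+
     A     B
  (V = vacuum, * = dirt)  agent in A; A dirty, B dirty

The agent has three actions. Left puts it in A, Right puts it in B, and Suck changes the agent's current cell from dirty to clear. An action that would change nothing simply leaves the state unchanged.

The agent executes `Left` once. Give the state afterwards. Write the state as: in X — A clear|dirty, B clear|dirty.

start: in A — A dirty, B dirty
[1] after Left: in A — A dirty, B dirty

in A — A dirty, B dirty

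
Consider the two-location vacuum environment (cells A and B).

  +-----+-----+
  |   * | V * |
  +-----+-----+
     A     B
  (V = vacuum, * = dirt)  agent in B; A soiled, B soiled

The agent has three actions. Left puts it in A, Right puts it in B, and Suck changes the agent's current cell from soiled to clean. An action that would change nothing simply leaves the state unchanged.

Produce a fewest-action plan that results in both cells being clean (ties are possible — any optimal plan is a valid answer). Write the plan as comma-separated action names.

t=1 Suck ⇒ loc=B A=soiled B=clean
t=2 Left ⇒ loc=A A=soiled B=clean
t=3 Suck ⇒ loc=A A=clean B=clean
min 3: Suck B + move + Suck A

Suck, Left, Suck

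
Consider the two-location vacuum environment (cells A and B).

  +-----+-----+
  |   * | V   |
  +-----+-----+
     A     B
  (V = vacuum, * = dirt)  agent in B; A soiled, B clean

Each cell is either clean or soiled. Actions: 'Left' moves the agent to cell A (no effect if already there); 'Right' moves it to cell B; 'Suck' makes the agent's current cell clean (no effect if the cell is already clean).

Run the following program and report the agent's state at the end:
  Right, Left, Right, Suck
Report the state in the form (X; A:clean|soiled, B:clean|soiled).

Right (#1): (B; A:soiled, B:clean)
Left (#2): (A; A:soiled, B:clean)
Right (#3): (B; A:soiled, B:clean)
Suck (#4): (B; A:soiled, B:clean)

(B; A:soiled, B:clean)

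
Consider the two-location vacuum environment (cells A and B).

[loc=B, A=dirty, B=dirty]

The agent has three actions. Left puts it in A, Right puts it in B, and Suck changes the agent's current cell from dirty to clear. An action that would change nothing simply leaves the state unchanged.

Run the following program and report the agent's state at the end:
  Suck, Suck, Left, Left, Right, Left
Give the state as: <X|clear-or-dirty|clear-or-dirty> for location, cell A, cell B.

<A|dirty|clear>

t=1 Suck ⇒ <B|dirty|clear>
t=2 Suck ⇒ <B|dirty|clear>
t=3 Left ⇒ <A|dirty|clear>
t=4 Left ⇒ <A|dirty|clear>
t=5 Right ⇒ <B|dirty|clear>
t=6 Left ⇒ <A|dirty|clear>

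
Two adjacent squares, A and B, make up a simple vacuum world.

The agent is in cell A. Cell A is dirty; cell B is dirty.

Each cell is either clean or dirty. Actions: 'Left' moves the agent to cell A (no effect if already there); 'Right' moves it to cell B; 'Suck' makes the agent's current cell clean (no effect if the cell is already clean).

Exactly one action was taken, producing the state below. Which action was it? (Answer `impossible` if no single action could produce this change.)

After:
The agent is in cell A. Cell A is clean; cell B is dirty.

Suck

try  Left: <A|dirty|dirty>
try Right: <B|dirty|dirty>
try  Suck: <A|clean|dirty>  ← match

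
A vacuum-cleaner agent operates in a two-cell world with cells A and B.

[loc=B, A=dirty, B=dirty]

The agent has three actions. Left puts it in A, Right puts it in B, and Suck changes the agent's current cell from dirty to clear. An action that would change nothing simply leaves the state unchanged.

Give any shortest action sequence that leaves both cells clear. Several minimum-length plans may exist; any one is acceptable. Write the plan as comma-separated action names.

Suck, Left, Suck

[1] after Suck: (B; A:dirty, B:clear)
[2] after Left: (A; A:dirty, B:clear)
[3] after Suck: (A; A:clear, B:clear)
min 3: Suck B + move + Suck A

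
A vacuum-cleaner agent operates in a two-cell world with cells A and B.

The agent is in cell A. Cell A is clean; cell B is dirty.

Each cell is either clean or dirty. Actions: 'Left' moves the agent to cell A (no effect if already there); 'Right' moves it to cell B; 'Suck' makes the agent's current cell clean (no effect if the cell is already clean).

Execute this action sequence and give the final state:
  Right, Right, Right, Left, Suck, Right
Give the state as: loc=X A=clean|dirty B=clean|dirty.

Right (#1): loc=B A=clean B=dirty
Right (#2): loc=B A=clean B=dirty
Right (#3): loc=B A=clean B=dirty
Left (#4): loc=A A=clean B=dirty
Suck (#5): loc=A A=clean B=dirty
Right (#6): loc=B A=clean B=dirty

loc=B A=clean B=dirty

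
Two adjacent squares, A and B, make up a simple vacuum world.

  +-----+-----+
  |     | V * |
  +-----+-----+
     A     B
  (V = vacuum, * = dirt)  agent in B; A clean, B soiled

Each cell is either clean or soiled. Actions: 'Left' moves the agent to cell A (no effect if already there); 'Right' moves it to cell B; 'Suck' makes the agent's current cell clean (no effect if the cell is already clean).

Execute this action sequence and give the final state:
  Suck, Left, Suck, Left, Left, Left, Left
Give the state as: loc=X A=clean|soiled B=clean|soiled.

step 1/7 (Suck): loc=B A=clean B=clean
step 2/7 (Left): loc=A A=clean B=clean
step 3/7 (Suck): loc=A A=clean B=clean
step 4/7 (Left): loc=A A=clean B=clean
step 5/7 (Left): loc=A A=clean B=clean
step 6/7 (Left): loc=A A=clean B=clean
step 7/7 (Left): loc=A A=clean B=clean

loc=A A=clean B=clean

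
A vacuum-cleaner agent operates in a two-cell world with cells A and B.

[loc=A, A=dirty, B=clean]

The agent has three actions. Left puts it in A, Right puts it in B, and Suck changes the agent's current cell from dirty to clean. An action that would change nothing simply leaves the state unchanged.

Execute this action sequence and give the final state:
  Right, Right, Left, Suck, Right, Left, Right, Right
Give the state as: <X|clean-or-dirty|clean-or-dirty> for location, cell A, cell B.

1. Right → <B|dirty|clean>
2. Right → <B|dirty|clean>
3. Left → <A|dirty|clean>
4. Suck → <A|clean|clean>
5. Right → <B|clean|clean>
6. Left → <A|clean|clean>
7. Right → <B|clean|clean>
8. Right → <B|clean|clean>

<B|clean|clean>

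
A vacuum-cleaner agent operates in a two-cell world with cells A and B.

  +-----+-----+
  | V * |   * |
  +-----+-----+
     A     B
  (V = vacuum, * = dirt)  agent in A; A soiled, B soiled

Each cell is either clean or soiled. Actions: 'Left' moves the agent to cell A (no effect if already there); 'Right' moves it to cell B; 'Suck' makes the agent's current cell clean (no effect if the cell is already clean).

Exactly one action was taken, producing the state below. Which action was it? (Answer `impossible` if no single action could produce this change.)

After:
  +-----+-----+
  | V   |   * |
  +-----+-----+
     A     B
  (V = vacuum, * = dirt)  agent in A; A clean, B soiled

Suck

try  Left: (A; A:soiled, B:soiled)
try Right: (B; A:soiled, B:soiled)
try  Suck: (A; A:clean, B:soiled)  ← match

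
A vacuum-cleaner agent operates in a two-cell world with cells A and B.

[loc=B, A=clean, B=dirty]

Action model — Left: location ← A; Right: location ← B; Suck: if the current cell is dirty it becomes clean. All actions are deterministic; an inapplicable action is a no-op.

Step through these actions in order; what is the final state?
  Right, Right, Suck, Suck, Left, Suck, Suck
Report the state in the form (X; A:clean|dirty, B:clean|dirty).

Right (#1): (B; A:clean, B:dirty)
Right (#2): (B; A:clean, B:dirty)
Suck (#3): (B; A:clean, B:clean)
Suck (#4): (B; A:clean, B:clean)
Left (#5): (A; A:clean, B:clean)
Suck (#6): (A; A:clean, B:clean)
Suck (#7): (A; A:clean, B:clean)

(A; A:clean, B:clean)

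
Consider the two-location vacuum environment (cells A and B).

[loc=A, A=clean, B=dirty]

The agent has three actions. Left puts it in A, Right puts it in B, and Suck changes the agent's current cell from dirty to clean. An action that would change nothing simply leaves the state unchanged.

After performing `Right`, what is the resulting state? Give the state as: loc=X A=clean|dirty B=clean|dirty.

loc=B A=clean B=dirty

start: loc=A A=clean B=dirty
Right (#1): loc=B A=clean B=dirty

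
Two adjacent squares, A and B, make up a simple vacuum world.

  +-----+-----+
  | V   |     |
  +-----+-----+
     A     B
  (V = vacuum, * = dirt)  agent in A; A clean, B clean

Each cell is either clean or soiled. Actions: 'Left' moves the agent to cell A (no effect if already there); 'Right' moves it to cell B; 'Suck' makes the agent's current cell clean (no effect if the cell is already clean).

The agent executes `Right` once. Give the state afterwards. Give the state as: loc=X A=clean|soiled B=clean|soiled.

start: loc=A A=clean B=clean
1) do Right; now loc=B A=clean B=clean

loc=B A=clean B=clean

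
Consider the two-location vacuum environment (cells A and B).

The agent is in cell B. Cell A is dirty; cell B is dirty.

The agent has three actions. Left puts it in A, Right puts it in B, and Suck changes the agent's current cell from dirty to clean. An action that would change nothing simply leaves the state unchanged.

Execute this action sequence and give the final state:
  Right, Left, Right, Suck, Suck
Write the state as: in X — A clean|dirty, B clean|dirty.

in B — A dirty, B clean

step 1/5 (Right): in B — A dirty, B dirty
step 2/5 (Left): in A — A dirty, B dirty
step 3/5 (Right): in B — A dirty, B dirty
step 4/5 (Suck): in B — A dirty, B clean
step 5/5 (Suck): in B — A dirty, B clean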